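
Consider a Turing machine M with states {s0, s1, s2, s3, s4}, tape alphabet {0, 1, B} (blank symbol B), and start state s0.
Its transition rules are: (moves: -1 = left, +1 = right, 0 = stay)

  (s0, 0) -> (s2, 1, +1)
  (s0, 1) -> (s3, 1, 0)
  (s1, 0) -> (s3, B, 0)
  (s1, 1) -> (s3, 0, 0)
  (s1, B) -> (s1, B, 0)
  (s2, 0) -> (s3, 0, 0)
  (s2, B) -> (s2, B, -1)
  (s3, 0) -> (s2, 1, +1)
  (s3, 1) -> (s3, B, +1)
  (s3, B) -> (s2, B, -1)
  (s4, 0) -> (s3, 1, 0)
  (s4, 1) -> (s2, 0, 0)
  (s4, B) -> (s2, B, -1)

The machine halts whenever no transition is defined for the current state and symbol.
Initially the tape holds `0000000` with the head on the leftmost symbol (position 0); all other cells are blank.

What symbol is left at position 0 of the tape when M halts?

s0 | [0]000000B   read 0 → write 1, move +1, go to s2
s2 | 1[0]00000B   read 0 → write 0, move 0, go to s3
s3 | 1[0]00000B   read 0 → write 1, move +1, go to s2
s2 | 11[0]0000B   read 0 → write 0, move 0, go to s3
s3 | 11[0]0000B   read 0 → write 1, move +1, go to s2
s2 | 111[0]000B   read 0 → write 0, move 0, go to s3
s3 | 111[0]000B   read 0 → write 1, move +1, go to s2
s2 | 1111[0]00B   read 0 → write 0, move 0, go to s3
s3 | 1111[0]00B   read 0 → write 1, move +1, go to s2
s2 | 11111[0]0B   read 0 → write 0, move 0, go to s3
s3 | 11111[0]0B   read 0 → write 1, move +1, go to s2
s2 | 111111[0]B   read 0 → write 0, move 0, go to s3
s3 | 111111[0]B   read 0 → write 1, move +1, go to s2
s2 | 1111111[B]   read B → write B, move -1, go to s2
s2 | 111111[1]B
Cell 0 holds 1 when M halts.

1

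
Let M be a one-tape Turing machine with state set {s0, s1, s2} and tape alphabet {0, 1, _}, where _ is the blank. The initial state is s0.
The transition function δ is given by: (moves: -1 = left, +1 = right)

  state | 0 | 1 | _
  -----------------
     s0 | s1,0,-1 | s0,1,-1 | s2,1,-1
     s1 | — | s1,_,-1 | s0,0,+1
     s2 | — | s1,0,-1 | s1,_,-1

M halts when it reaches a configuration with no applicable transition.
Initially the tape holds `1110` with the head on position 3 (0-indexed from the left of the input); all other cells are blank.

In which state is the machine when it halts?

s0 | _111[0]   read 0 → write 0, move -1, go to s1
s1 | _11[1]0   read 1 → write _, move -1, go to s1
s1 | _1[1]_0   read 1 → write _, move -1, go to s1
s1 | _[1]__0   read 1 → write _, move -1, go to s1
s1 | [_]___0   read _ → write 0, move +1, go to s0
s0 | 0[_]__0   read _ → write 1, move -1, go to s2
s2 | [0]1__0
No transition is defined for (s2, 0); M halts in state s2.

s2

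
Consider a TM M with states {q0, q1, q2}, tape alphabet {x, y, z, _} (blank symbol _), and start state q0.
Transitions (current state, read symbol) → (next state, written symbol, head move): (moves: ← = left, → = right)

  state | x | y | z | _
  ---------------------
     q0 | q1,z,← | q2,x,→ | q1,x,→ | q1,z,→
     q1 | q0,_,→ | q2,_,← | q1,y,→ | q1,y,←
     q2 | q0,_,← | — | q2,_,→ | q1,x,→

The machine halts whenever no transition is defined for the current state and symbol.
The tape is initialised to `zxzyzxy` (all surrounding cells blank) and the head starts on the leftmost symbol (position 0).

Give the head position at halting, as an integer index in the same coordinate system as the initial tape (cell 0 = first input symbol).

q0 | [z]xzyzxy   read z → write x, move →, go to q1
q1 | x[x]zyzxy   read x → write _, move →, go to q0
q0 | x_[z]yzxy   read z → write x, move →, go to q1
q1 | x_x[y]zxy   read y → write _, move ←, go to q2
q2 | x_[x]_zxy   read x → write _, move ←, go to q0
q0 | x[_]__zxy   read _ → write z, move →, go to q1
q1 | xz[_]_zxy   read _ → write y, move ←, go to q1
q1 | x[z]y_zxy   read z → write y, move →, go to q1
q1 | xy[y]_zxy   read y → write _, move ←, go to q2
q2 | x[y]__zxy
At halt the head is at cell 1.

1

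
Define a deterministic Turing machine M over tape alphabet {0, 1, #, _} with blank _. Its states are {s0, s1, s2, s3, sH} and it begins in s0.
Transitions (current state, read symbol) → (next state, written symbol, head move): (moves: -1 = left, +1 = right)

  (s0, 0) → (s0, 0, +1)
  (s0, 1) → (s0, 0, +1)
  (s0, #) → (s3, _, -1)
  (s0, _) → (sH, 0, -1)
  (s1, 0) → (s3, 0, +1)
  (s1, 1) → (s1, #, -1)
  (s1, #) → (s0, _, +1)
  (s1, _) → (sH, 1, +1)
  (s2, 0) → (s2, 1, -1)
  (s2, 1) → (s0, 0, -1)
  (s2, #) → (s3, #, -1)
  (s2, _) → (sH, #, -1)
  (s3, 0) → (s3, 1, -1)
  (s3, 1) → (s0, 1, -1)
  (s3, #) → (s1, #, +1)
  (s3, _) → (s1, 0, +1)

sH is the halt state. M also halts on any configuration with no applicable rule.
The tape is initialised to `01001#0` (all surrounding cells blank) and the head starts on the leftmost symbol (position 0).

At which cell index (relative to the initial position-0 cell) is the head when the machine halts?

s0 | _[0]1001#0   read 0 → write 0, move +1, go to s0
s0 | _0[1]001#0   read 1 → write 0, move +1, go to s0
s0 | _00[0]01#0   read 0 → write 0, move +1, go to s0
s0 | _000[0]1#0   read 0 → write 0, move +1, go to s0
s0 | _0000[1]#0   read 1 → write 0, move +1, go to s0
s0 | _00000[#]0   read # → write _, move -1, go to s3
s3 | _0000[0]_0   read 0 → write 1, move -1, go to s3
s3 | _000[0]1_0   read 0 → write 1, move -1, go to s3
s3 | _00[0]11_0   read 0 → write 1, move -1, go to s3
s3 | _0[0]111_0   read 0 → write 1, move -1, go to s3
s3 | _[0]1111_0   read 0 → write 1, move -1, go to s3
s3 | [_]11111_0   read _ → write 0, move +1, go to s1
s1 | 0[1]1111_0   read 1 → write #, move -1, go to s1
s1 | [0]#1111_0   read 0 → write 0, move +1, go to s3
s3 | 0[#]1111_0   read # → write #, move +1, go to s1
s1 | 0#[1]111_0   read 1 → write #, move -1, go to s1
s1 | 0[#]#111_0   read # → write _, move +1, go to s0
s0 | 0_[#]111_0   read # → write _, move -1, go to s3
s3 | 0[_]_111_0   read _ → write 0, move +1, go to s1
s1 | 00[_]111_0   read _ → write 1, move +1, go to sH
sH | 001[1]11_0
At halt the head is at cell 2.

2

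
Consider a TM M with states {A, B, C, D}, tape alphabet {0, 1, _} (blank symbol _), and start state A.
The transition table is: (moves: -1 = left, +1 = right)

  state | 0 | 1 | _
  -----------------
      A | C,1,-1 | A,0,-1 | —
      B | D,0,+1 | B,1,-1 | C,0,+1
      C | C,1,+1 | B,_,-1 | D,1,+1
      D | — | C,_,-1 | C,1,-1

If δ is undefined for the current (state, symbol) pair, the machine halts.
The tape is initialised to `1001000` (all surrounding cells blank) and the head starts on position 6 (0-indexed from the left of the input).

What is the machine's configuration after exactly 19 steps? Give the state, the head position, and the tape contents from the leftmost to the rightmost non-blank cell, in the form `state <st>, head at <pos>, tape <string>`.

state B, head at 1, tape 101___1

state=A head=6 tape=100100[0]   (A,0)→(C,1,-1)
state=C head=5 tape=10010[0]1   (C,0)→(C,1,+1)
state=C head=6 tape=100101[1]   (C,1)→(B,_,-1)
state=B head=5 tape=10010[1]_   (B,1)→(B,1,-1)
state=B head=4 tape=1001[0]1_   (B,0)→(D,0,+1)
state=D head=5 tape=10010[1]_   (D,1)→(C,_,-1)
state=C head=4 tape=1001[0]__   (C,0)→(C,1,+1)
state=C head=5 tape=10011[_]_   (C,_)→(D,1,+1)
state=D head=6 tape=100111[_]   (D,_)→(C,1,-1)
state=C head=5 tape=10011[1]1   (C,1)→(B,_,-1)
state=B head=4 tape=1001[1]_1   (B,1)→(B,1,-1)
state=B head=3 tape=100[1]1_1   (B,1)→(B,1,-1)
state=B head=2 tape=10[0]11_1   (B,0)→(D,0,+1)
state=D head=3 tape=100[1]1_1   (D,1)→(C,_,-1)
state=C head=2 tape=10[0]_1_1   (C,0)→(C,1,+1)
state=C head=3 tape=101[_]1_1   (C,_)→(D,1,+1)
state=D head=4 tape=1011[1]_1   (D,1)→(C,_,-1)
state=C head=3 tape=101[1]__1   (C,1)→(B,_,-1)
state=B head=2 tape=10[1]___1   (B,1)→(B,1,-1)
state=B head=1 tape=1[0]1___1
After 19 steps: state B, head at 1, tape 101___1.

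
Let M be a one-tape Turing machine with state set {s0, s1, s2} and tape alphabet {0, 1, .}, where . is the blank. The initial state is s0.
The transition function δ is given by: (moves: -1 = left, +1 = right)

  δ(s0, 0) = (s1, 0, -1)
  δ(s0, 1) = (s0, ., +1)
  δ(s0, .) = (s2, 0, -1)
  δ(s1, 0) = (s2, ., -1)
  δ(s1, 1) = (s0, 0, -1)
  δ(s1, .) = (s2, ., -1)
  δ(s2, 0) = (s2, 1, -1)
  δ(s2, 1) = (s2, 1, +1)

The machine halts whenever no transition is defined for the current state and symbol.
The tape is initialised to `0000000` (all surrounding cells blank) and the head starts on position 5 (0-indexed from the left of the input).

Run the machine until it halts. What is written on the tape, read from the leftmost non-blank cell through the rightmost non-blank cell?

s0 | .00000[0]0   read 0 → write 0, move -1, go to s1
s1 | .0000[0]00   read 0 → write ., move -1, go to s2
s2 | .000[0].00   read 0 → write 1, move -1, go to s2
s2 | .00[0]1.00   read 0 → write 1, move -1, go to s2
s2 | .0[0]11.00   read 0 → write 1, move -1, go to s2
s2 | .[0]111.00   read 0 → write 1, move -1, go to s2
s2 | [.]1111.00
The non-blank tape span at halt is 1111.00.

1111.00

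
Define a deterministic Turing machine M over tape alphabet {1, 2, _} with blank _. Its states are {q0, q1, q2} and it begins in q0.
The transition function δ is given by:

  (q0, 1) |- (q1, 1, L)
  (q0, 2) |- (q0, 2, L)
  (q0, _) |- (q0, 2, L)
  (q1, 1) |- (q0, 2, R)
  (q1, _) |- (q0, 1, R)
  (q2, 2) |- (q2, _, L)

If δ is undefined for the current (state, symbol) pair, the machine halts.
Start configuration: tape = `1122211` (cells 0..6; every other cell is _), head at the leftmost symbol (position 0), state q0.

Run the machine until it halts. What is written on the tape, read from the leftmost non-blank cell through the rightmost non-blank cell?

state=q0 head=0 tape=_[1]122211   (q0,1)→(q1,1,L)
state=q1 head=-1 tape=[_]1122211   (q1,_)→(q0,1,R)
state=q0 head=0 tape=1[1]122211   (q0,1)→(q1,1,L)
state=q1 head=-1 tape=[1]1122211   (q1,1)→(q0,2,R)
state=q0 head=0 tape=2[1]122211   (q0,1)→(q1,1,L)
state=q1 head=-1 tape=[2]1122211
The non-blank tape span at halt is 21122211.

21122211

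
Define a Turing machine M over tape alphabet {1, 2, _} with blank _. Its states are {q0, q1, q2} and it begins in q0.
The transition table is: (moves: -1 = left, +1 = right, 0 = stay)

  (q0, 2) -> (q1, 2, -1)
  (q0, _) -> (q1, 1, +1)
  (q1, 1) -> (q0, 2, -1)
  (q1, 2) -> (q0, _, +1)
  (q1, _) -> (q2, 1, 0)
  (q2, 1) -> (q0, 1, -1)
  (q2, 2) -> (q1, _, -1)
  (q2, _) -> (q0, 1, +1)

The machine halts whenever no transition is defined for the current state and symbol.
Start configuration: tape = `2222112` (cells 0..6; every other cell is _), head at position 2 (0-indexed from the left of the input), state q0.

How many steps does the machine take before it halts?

10

state=q0 head=2 tape=__22[2]2112   (q0,2)→(q1,2,-1)
state=q1 head=1 tape=__2[2]22112   (q1,2)→(q0,_,+1)
state=q0 head=2 tape=__2_[2]2112   (q0,2)→(q1,2,-1)
state=q1 head=1 tape=__2[_]22112   (q1,_)→(q2,1,0)
state=q2 head=1 tape=__2[1]22112   (q2,1)→(q0,1,-1)
state=q0 head=0 tape=__[2]122112   (q0,2)→(q1,2,-1)
state=q1 head=-1 tape=_[_]2122112   (q1,_)→(q2,1,0)
state=q2 head=-1 tape=_[1]2122112   (q2,1)→(q0,1,-1)
state=q0 head=-2 tape=[_]12122112   (q0,_)→(q1,1,+1)
state=q1 head=-1 tape=1[1]2122112   (q1,1)→(q0,2,-1)
state=q0 head=-2 tape=[1]22122112
M halts after 10 transitions.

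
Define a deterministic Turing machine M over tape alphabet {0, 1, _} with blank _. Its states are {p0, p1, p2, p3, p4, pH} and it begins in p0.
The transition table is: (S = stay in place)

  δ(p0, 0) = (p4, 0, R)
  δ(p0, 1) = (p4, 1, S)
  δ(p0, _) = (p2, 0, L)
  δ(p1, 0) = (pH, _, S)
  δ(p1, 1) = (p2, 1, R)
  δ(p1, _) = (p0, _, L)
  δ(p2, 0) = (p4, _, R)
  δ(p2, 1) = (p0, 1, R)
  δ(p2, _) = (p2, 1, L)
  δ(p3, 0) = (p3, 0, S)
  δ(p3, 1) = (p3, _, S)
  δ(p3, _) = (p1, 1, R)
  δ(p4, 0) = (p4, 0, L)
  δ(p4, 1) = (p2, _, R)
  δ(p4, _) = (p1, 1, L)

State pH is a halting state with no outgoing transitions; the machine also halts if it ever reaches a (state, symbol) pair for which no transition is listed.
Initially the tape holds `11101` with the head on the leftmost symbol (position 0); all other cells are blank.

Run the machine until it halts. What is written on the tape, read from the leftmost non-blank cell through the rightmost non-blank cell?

1_1_1_1

p0 | [1]1101___   read 1 → write 1, move S, go to p4
p4 | [1]1101___   read 1 → write _, move R, go to p2
p2 | _[1]101___   read 1 → write 1, move R, go to p0
p0 | _1[1]01___   read 1 → write 1, move S, go to p4
p4 | _1[1]01___   read 1 → write _, move R, go to p2
p2 | _1_[0]1___   read 0 → write _, move R, go to p4
p4 | _1__[1]___   read 1 → write _, move R, go to p2
p2 | _1___[_]__   read _ → write 1, move L, go to p2
p2 | _1__[_]1__   read _ → write 1, move L, go to p2
p2 | _1_[_]11__   read _ → write 1, move L, go to p2
p2 | _1[_]111__   read _ → write 1, move L, go to p2
p2 | _[1]1111__   read 1 → write 1, move R, go to p0
p0 | _1[1]111__   read 1 → write 1, move S, go to p4
p4 | _1[1]111__   read 1 → write _, move R, go to p2
p2 | _1_[1]11__   read 1 → write 1, move R, go to p0
p0 | _1_1[1]1__   read 1 → write 1, move S, go to p4
p4 | _1_1[1]1__   read 1 → write _, move R, go to p2
p2 | _1_1_[1]__   read 1 → write 1, move R, go to p0
p0 | _1_1_1[_]_   read _ → write 0, move L, go to p2
p2 | _1_1_[1]0_   read 1 → write 1, move R, go to p0
p0 | _1_1_1[0]_   read 0 → write 0, move R, go to p4
p4 | _1_1_10[_]   read _ → write 1, move L, go to p1
p1 | _1_1_1[0]1   read 0 → write _, move S, go to pH
pH | _1_1_1[_]1
The non-blank tape span at halt is 1_1_1_1.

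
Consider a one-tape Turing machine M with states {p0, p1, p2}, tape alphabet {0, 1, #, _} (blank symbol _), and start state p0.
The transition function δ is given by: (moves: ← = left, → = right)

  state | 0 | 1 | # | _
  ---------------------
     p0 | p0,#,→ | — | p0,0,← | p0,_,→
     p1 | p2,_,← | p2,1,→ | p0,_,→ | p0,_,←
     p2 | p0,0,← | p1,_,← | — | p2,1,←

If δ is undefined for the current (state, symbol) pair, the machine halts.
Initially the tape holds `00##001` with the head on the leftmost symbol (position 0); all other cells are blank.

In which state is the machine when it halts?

state=p0 head=0 tape=_[0]0##001   (p0,0)→(p0,#,→)
state=p0 head=1 tape=_#[0]##001   (p0,0)→(p0,#,→)
state=p0 head=2 tape=_##[#]#001   (p0,#)→(p0,0,←)
state=p0 head=1 tape=_#[#]0#001   (p0,#)→(p0,0,←)
state=p0 head=0 tape=_[#]00#001   (p0,#)→(p0,0,←)
state=p0 head=-1 tape=[_]000#001   (p0,_)→(p0,_,→)
state=p0 head=0 tape=_[0]00#001   (p0,0)→(p0,#,→)
state=p0 head=1 tape=_#[0]0#001   (p0,0)→(p0,#,→)
state=p0 head=2 tape=_##[0]#001   (p0,0)→(p0,#,→)
state=p0 head=3 tape=_###[#]001   (p0,#)→(p0,0,←)
state=p0 head=2 tape=_##[#]0001   (p0,#)→(p0,0,←)
state=p0 head=1 tape=_#[#]00001   (p0,#)→(p0,0,←)
state=p0 head=0 tape=_[#]000001   (p0,#)→(p0,0,←)
state=p0 head=-1 tape=[_]0000001   (p0,_)→(p0,_,→)
state=p0 head=0 tape=_[0]000001   (p0,0)→(p0,#,→)
state=p0 head=1 tape=_#[0]00001   (p0,0)→(p0,#,→)
state=p0 head=2 tape=_##[0]0001   (p0,0)→(p0,#,→)
state=p0 head=3 tape=_###[0]001   (p0,0)→(p0,#,→)
state=p0 head=4 tape=_####[0]01   (p0,0)→(p0,#,→)
state=p0 head=5 tape=_#####[0]1   (p0,0)→(p0,#,→)
state=p0 head=6 tape=_######[1]
No transition is defined for (p0, 1); M halts in state p0.

p0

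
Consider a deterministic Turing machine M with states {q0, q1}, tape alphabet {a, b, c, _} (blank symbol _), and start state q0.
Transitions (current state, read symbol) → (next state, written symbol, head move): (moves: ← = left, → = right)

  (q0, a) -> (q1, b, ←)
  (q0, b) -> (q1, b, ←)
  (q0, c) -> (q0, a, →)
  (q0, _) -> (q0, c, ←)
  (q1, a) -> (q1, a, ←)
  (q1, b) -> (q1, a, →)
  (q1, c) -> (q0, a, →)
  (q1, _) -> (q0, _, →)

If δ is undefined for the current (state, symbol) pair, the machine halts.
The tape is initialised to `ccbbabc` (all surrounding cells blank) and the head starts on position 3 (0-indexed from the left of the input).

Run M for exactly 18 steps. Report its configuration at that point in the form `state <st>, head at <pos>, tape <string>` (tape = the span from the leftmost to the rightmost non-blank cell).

q0 | _ccb[b]abc   read b → write b, move ←, go to q1
q1 | _cc[b]babc   read b → write a, move →, go to q1
q1 | _cca[b]abc   read b → write a, move →, go to q1
q1 | _ccaa[a]bc   read a → write a, move ←, go to q1
q1 | _cca[a]abc   read a → write a, move ←, go to q1
q1 | _cc[a]aabc   read a → write a, move ←, go to q1
q1 | _c[c]aaabc   read c → write a, move →, go to q0
q0 | _ca[a]aabc   read a → write b, move ←, go to q1
q1 | _c[a]baabc   read a → write a, move ←, go to q1
q1 | _[c]abaabc   read c → write a, move →, go to q0
q0 | _a[a]baabc   read a → write b, move ←, go to q1
q1 | _[a]bbaabc   read a → write a, move ←, go to q1
q1 | [_]abbaabc   read _ → write _, move →, go to q0
q0 | _[a]bbaabc   read a → write b, move ←, go to q1
q1 | [_]bbbaabc   read _ → write _, move →, go to q0
q0 | _[b]bbaabc   read b → write b, move ←, go to q1
q1 | [_]bbbaabc   read _ → write _, move →, go to q0
q0 | _[b]bbaabc   read b → write b, move ←, go to q1
q1 | [_]bbbaabc
After 18 steps: state q1, head at -1, tape bbbaabc.

state q1, head at -1, tape bbbaabc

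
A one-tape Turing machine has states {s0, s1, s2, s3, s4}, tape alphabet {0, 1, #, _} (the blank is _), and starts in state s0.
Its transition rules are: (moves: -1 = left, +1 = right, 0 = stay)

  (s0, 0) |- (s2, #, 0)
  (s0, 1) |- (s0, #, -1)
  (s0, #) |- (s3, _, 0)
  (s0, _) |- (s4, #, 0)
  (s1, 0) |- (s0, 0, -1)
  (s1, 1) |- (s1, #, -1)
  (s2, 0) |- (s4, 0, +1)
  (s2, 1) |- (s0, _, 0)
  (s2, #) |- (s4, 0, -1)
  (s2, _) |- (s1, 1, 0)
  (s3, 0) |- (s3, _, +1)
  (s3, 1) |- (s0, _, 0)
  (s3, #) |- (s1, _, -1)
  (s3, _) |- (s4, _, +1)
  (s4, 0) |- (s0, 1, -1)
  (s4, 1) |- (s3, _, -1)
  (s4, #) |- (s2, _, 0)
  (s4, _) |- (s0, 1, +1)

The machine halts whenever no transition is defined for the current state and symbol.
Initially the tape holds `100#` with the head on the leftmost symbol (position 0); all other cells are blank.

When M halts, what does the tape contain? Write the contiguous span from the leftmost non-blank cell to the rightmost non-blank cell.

##00#

state=s0 head=0 tape=__[1]00#   (s0,1)→(s0,#,-1)
state=s0 head=-1 tape=_[_]#00#   (s0,_)→(s4,#,0)
state=s4 head=-1 tape=_[#]#00#   (s4,#)→(s2,_,0)
state=s2 head=-1 tape=_[_]#00#   (s2,_)→(s1,1,0)
state=s1 head=-1 tape=_[1]#00#   (s1,1)→(s1,#,-1)
state=s1 head=-2 tape=[_]##00#
The non-blank tape span at halt is ##00#.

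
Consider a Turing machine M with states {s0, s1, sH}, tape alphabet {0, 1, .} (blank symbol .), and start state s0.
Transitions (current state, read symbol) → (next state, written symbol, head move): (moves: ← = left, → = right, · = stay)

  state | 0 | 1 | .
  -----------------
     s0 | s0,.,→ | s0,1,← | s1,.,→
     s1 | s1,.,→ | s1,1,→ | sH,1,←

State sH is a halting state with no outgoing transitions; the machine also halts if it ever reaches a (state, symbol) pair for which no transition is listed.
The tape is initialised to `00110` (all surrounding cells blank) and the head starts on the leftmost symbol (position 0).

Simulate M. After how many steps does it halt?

s0 | [0]0110.   read 0 → write ., move →, go to s0
s0 | .[0]110.   read 0 → write ., move →, go to s0
s0 | ..[1]10.   read 1 → write 1, move ←, go to s0
s0 | .[.]110.   read . → write ., move →, go to s1
s1 | ..[1]10.   read 1 → write 1, move →, go to s1
s1 | ..1[1]0.   read 1 → write 1, move →, go to s1
s1 | ..11[0].   read 0 → write ., move →, go to s1
s1 | ..11.[.]   read . → write 1, move ←, go to sH
sH | ..11[.]1
M halts after 8 transitions.

8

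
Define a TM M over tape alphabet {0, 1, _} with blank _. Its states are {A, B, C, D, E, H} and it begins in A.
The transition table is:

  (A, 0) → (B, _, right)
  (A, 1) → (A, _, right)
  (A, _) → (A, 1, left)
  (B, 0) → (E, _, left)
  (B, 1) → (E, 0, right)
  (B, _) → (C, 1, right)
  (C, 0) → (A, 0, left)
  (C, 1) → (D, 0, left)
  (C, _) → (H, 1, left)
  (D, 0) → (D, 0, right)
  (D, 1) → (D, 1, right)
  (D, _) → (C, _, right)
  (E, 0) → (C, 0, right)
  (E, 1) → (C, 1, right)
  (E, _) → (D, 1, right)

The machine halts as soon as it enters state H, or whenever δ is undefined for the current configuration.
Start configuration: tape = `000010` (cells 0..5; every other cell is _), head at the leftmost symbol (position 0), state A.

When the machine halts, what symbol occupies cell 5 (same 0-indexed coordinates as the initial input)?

state=A head=0 tape=[0]00010_   (A,0)→(B,_,right)
state=B head=1 tape=_[0]0010_   (B,0)→(E,_,left)
state=E head=0 tape=[_]_0010_   (E,_)→(D,1,right)
state=D head=1 tape=1[_]0010_   (D,_)→(C,_,right)
state=C head=2 tape=1_[0]010_   (C,0)→(A,0,left)
state=A head=1 tape=1[_]0010_   (A,_)→(A,1,left)
state=A head=0 tape=[1]10010_   (A,1)→(A,_,right)
state=A head=1 tape=_[1]0010_   (A,1)→(A,_,right)
state=A head=2 tape=__[0]010_   (A,0)→(B,_,right)
state=B head=3 tape=___[0]10_   (B,0)→(E,_,left)
state=E head=2 tape=__[_]_10_   (E,_)→(D,1,right)
state=D head=3 tape=__1[_]10_   (D,_)→(C,_,right)
state=C head=4 tape=__1_[1]0_   (C,1)→(D,0,left)
state=D head=3 tape=__1[_]00_   (D,_)→(C,_,right)
state=C head=4 tape=__1_[0]0_   (C,0)→(A,0,left)
state=A head=3 tape=__1[_]00_   (A,_)→(A,1,left)
state=A head=2 tape=__[1]100_   (A,1)→(A,_,right)
state=A head=3 tape=___[1]00_   (A,1)→(A,_,right)
state=A head=4 tape=____[0]0_   (A,0)→(B,_,right)
state=B head=5 tape=_____[0]_   (B,0)→(E,_,left)
state=E head=4 tape=____[_]__   (E,_)→(D,1,right)
state=D head=5 tape=____1[_]_   (D,_)→(C,_,right)
state=C head=6 tape=____1_[_]   (C,_)→(H,1,left)
state=H head=5 tape=____1[_]1
Cell 5 holds _ when M halts.

_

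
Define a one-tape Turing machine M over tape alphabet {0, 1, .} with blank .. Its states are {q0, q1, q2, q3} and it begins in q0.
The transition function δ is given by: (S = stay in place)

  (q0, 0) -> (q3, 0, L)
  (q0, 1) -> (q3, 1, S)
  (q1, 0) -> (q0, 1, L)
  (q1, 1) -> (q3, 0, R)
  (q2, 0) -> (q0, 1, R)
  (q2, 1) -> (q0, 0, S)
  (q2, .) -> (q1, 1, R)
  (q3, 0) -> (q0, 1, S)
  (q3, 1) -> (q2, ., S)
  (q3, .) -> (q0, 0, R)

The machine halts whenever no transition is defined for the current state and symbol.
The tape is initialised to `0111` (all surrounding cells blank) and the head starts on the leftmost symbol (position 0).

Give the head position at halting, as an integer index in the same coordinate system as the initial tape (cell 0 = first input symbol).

4

state=q0 head=0 tape=.[0]111.   (q0,0)→(q3,0,L)
state=q3 head=-1 tape=[.]0111.   (q3,.)→(q0,0,R)
state=q0 head=0 tape=0[0]111.   (q0,0)→(q3,0,L)
state=q3 head=-1 tape=[0]0111.   (q3,0)→(q0,1,S)
state=q0 head=-1 tape=[1]0111.   (q0,1)→(q3,1,S)
state=q3 head=-1 tape=[1]0111.   (q3,1)→(q2,.,S)
state=q2 head=-1 tape=[.]0111.   (q2,.)→(q1,1,R)
state=q1 head=0 tape=1[0]111.   (q1,0)→(q0,1,L)
state=q0 head=-1 tape=[1]1111.   (q0,1)→(q3,1,S)
state=q3 head=-1 tape=[1]1111.   (q3,1)→(q2,.,S)
state=q2 head=-1 tape=[.]1111.   (q2,.)→(q1,1,R)
state=q1 head=0 tape=1[1]111.   (q1,1)→(q3,0,R)
state=q3 head=1 tape=10[1]11.   (q3,1)→(q2,.,S)
state=q2 head=1 tape=10[.]11.   (q2,.)→(q1,1,R)
state=q1 head=2 tape=101[1]1.   (q1,1)→(q3,0,R)
state=q3 head=3 tape=1010[1].   (q3,1)→(q2,.,S)
state=q2 head=3 tape=1010[.].   (q2,.)→(q1,1,R)
state=q1 head=4 tape=10101[.]
At halt the head is at cell 4.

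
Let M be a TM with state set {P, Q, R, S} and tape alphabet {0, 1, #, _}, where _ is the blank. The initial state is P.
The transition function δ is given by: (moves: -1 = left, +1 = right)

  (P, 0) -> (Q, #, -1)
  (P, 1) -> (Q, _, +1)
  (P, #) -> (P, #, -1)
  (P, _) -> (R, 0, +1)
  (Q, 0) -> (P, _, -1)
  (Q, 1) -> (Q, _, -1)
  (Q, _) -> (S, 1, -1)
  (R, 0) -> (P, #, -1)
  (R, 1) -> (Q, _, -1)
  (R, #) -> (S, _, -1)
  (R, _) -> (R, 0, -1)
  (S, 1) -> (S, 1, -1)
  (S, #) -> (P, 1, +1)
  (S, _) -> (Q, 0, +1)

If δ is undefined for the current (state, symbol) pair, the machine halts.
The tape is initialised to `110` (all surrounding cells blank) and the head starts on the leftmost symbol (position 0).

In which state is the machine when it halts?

state=P head=0 tape=___[1]10   (P,1)→(Q,_,+1)
state=Q head=1 tape=____[1]0   (Q,1)→(Q,_,-1)
state=Q head=0 tape=___[_]_0   (Q,_)→(S,1,-1)
state=S head=-1 tape=__[_]1_0   (S,_)→(Q,0,+1)
state=Q head=0 tape=__0[1]_0   (Q,1)→(Q,_,-1)
state=Q head=-1 tape=__[0]__0   (Q,0)→(P,_,-1)
state=P head=-2 tape=_[_]___0   (P,_)→(R,0,+1)
state=R head=-1 tape=_0[_]__0   (R,_)→(R,0,-1)
state=R head=-2 tape=_[0]0__0   (R,0)→(P,#,-1)
state=P head=-3 tape=[_]#0__0   (P,_)→(R,0,+1)
state=R head=-2 tape=0[#]0__0   (R,#)→(S,_,-1)
state=S head=-3 tape=[0]_0__0
No transition is defined for (S, 0); M halts in state S.

S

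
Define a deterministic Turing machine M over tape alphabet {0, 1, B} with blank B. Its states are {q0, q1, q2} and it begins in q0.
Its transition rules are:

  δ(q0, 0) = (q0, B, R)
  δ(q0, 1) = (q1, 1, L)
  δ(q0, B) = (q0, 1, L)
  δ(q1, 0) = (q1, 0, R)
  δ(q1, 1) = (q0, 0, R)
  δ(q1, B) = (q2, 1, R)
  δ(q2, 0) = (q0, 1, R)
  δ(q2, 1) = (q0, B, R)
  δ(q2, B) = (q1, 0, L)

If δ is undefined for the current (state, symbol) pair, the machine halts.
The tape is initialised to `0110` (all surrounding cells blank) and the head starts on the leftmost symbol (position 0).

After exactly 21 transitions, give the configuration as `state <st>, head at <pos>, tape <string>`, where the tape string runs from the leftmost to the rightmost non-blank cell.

state q1, head at 3, tape 00011

q0 | [0]110B   read 0 → write B, move R, go to q0
q0 | B[1]10B   read 1 → write 1, move L, go to q1
q1 | [B]110B   read B → write 1, move R, go to q2
q2 | 1[1]10B   read 1 → write B, move R, go to q0
q0 | 1B[1]0B   read 1 → write 1, move L, go to q1
q1 | 1[B]10B   read B → write 1, move R, go to q2
q2 | 11[1]0B   read 1 → write B, move R, go to q0
q0 | 11B[0]B   read 0 → write B, move R, go to q0
q0 | 11BB[B]   read B → write 1, move L, go to q0
q0 | 11B[B]1   read B → write 1, move L, go to q0
q0 | 11[B]11   read B → write 1, move L, go to q0
q0 | 1[1]111   read 1 → write 1, move L, go to q1
q1 | [1]1111   read 1 → write 0, move R, go to q0
q0 | 0[1]111   read 1 → write 1, move L, go to q1
q1 | [0]1111   read 0 → write 0, move R, go to q1
q1 | 0[1]111   read 1 → write 0, move R, go to q0
q0 | 00[1]11   read 1 → write 1, move L, go to q1
q1 | 0[0]111   read 0 → write 0, move R, go to q1
q1 | 00[1]11   read 1 → write 0, move R, go to q0
q0 | 000[1]1   read 1 → write 1, move L, go to q1
q1 | 00[0]11   read 0 → write 0, move R, go to q1
q1 | 000[1]1
After 21 steps: state q1, head at 3, tape 00011.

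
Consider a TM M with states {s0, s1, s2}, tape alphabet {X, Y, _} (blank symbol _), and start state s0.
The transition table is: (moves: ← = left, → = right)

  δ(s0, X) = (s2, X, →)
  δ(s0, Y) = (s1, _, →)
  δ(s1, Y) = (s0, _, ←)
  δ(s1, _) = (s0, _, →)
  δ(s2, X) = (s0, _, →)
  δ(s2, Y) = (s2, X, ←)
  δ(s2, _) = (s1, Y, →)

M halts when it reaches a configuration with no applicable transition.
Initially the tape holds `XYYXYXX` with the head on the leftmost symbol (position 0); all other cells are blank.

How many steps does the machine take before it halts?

s0 | [X]YYXYXX   read X → write X, move →, go to s2
s2 | X[Y]YXYXX   read Y → write X, move ←, go to s2
s2 | [X]XYXYXX   read X → write _, move →, go to s0
s0 | _[X]YXYXX   read X → write X, move →, go to s2
s2 | _X[Y]XYXX   read Y → write X, move ←, go to s2
s2 | _[X]XXYXX   read X → write _, move →, go to s0
s0 | __[X]XYXX   read X → write X, move →, go to s2
s2 | __X[X]YXX   read X → write _, move →, go to s0
s0 | __X_[Y]XX   read Y → write _, move →, go to s1
s1 | __X__[X]X
M halts after 9 transitions.

9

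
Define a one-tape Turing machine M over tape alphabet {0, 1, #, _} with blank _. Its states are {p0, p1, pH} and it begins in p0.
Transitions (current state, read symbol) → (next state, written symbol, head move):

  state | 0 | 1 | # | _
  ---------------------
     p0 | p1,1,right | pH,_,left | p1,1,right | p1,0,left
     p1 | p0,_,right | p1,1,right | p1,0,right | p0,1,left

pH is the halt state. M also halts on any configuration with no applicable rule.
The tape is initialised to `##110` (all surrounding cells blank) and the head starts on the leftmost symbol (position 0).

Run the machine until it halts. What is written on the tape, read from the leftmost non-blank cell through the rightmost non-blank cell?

state=p0 head=0 tape=[#]#110_   (p0,#)→(p1,1,right)
state=p1 head=1 tape=1[#]110_   (p1,#)→(p1,0,right)
state=p1 head=2 tape=10[1]10_   (p1,1)→(p1,1,right)
state=p1 head=3 tape=101[1]0_   (p1,1)→(p1,1,right)
state=p1 head=4 tape=1011[0]_   (p1,0)→(p0,_,right)
state=p0 head=5 tape=1011_[_]   (p0,_)→(p1,0,left)
state=p1 head=4 tape=1011[_]0   (p1,_)→(p0,1,left)
state=p0 head=3 tape=101[1]10   (p0,1)→(pH,_,left)
state=pH head=2 tape=10[1]_10
The non-blank tape span at halt is 101_10.

101_10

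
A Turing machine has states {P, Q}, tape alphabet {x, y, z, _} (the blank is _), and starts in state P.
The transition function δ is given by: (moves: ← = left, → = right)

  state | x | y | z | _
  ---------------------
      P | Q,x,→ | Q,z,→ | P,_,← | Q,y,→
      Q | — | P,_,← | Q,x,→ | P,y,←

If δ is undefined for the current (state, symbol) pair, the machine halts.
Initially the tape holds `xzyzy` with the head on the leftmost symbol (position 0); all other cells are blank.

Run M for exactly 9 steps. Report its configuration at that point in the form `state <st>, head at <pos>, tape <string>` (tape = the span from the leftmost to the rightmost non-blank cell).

state P, head at 1, tape xxyzy

P | [x]zyzy   read x → write x, move →, go to Q
Q | x[z]yzy   read z → write x, move →, go to Q
Q | xx[y]zy   read y → write _, move ←, go to P
P | x[x]_zy   read x → write x, move →, go to Q
Q | xx[_]zy   read _ → write y, move ←, go to P
P | x[x]yzy   read x → write x, move →, go to Q
Q | xx[y]zy   read y → write _, move ←, go to P
P | x[x]_zy   read x → write x, move →, go to Q
Q | xx[_]zy   read _ → write y, move ←, go to P
P | x[x]yzy
After 9 steps: state P, head at 1, tape xxyzy.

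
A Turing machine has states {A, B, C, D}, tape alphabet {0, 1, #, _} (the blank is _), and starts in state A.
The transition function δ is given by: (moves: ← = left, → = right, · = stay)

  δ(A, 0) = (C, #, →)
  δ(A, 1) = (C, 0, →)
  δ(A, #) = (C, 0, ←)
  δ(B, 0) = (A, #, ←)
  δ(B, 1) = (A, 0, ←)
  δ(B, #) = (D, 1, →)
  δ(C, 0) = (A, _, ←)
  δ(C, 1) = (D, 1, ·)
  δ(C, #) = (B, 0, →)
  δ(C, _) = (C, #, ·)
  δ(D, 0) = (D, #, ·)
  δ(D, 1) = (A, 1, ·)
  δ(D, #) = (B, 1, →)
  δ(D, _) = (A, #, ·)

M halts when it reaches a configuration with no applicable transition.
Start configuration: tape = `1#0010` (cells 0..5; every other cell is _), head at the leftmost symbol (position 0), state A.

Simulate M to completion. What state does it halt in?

B

A | [1]#0010   read 1 → write 0, move →, go to C
C | 0[#]0010   read # → write 0, move →, go to B
B | 00[0]010   read 0 → write #, move ←, go to A
A | 0[0]#010   read 0 → write #, move →, go to C
C | 0#[#]010   read # → write 0, move →, go to B
B | 0#0[0]10   read 0 → write #, move ←, go to A
A | 0#[0]#10   read 0 → write #, move →, go to C
C | 0##[#]10   read # → write 0, move →, go to B
B | 0##0[1]0   read 1 → write 0, move ←, go to A
A | 0##[0]00   read 0 → write #, move →, go to C
C | 0###[0]0   read 0 → write _, move ←, go to A
A | 0##[#]_0   read # → write 0, move ←, go to C
C | 0#[#]0_0   read # → write 0, move →, go to B
B | 0#0[0]_0   read 0 → write #, move ←, go to A
A | 0#[0]#_0   read 0 → write #, move →, go to C
C | 0##[#]_0   read # → write 0, move →, go to B
B | 0##0[_]0
No transition is defined for (B, _); M halts in state B.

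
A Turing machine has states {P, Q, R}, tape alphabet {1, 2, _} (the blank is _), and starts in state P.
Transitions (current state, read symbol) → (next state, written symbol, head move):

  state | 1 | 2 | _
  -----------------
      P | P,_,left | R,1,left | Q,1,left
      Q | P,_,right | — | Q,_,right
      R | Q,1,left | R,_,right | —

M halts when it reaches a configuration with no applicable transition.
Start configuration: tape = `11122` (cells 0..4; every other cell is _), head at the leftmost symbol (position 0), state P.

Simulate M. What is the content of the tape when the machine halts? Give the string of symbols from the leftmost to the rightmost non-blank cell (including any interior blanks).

P | __[1]1122   read 1 → write _, move left, go to P
P | _[_]_1122   read _ → write 1, move left, go to Q
Q | [_]1_1122   read _ → write _, move right, go to Q
Q | _[1]_1122   read 1 → write _, move right, go to P
P | __[_]1122   read _ → write 1, move left, go to Q
Q | _[_]11122   read _ → write _, move right, go to Q
Q | __[1]1122   read 1 → write _, move right, go to P
P | ___[1]122   read 1 → write _, move left, go to P
P | __[_]_122   read _ → write 1, move left, go to Q
Q | _[_]1_122   read _ → write _, move right, go to Q
Q | __[1]_122   read 1 → write _, move right, go to P
P | ___[_]122   read _ → write 1, move left, go to Q
Q | __[_]1122   read _ → write _, move right, go to Q
Q | ___[1]122   read 1 → write _, move right, go to P
P | ____[1]22   read 1 → write _, move left, go to P
P | ___[_]_22   read _ → write 1, move left, go to Q
Q | __[_]1_22   read _ → write _, move right, go to Q
Q | ___[1]_22   read 1 → write _, move right, go to P
P | ____[_]22   read _ → write 1, move left, go to Q
Q | ___[_]122   read _ → write _, move right, go to Q
Q | ____[1]22   read 1 → write _, move right, go to P
P | _____[2]2   read 2 → write 1, move left, go to R
R | ____[_]12
The non-blank tape span at halt is 12.

12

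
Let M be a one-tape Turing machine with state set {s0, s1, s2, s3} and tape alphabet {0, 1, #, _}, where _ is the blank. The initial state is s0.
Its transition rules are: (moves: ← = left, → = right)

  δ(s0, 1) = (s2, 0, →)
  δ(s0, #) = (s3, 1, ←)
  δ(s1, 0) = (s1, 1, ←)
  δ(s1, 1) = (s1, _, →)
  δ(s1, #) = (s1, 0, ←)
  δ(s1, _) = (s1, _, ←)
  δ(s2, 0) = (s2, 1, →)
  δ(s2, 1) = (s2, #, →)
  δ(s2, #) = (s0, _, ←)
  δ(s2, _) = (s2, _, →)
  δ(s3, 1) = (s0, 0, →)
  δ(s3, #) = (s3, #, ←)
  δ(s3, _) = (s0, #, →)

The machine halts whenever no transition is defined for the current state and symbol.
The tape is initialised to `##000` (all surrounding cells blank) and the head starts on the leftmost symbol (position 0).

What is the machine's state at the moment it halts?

s0 | _[#]#000   read # → write 1, move ←, go to s3
s3 | [_]1#000   read _ → write #, move →, go to s0
s0 | #[1]#000   read 1 → write 0, move →, go to s2
s2 | #0[#]000   read # → write _, move ←, go to s0
s0 | #[0]_000
No transition is defined for (s0, 0); M halts in state s0.

s0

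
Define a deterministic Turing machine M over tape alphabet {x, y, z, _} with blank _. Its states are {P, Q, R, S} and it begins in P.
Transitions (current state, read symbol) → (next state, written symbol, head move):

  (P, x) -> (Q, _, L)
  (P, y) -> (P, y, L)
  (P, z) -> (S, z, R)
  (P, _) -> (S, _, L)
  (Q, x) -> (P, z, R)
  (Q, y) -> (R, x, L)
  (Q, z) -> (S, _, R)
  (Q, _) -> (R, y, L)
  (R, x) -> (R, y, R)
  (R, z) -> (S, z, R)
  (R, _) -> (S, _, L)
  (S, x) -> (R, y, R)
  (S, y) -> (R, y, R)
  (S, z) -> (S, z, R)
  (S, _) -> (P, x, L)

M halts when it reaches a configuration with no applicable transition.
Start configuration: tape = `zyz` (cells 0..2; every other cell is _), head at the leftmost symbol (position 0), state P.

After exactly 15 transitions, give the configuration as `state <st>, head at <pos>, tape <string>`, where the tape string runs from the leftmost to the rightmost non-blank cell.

state=P head=0 tape=[z]yz__   (P,z)→(S,z,R)
state=S head=1 tape=z[y]z__   (S,y)→(R,y,R)
state=R head=2 tape=zy[z]__   (R,z)→(S,z,R)
state=S head=3 tape=zyz[_]_   (S,_)→(P,x,L)
state=P head=2 tape=zy[z]x_   (P,z)→(S,z,R)
state=S head=3 tape=zyz[x]_   (S,x)→(R,y,R)
state=R head=4 tape=zyzy[_]   (R,_)→(S,_,L)
state=S head=3 tape=zyz[y]_   (S,y)→(R,y,R)
state=R head=4 tape=zyzy[_]   (R,_)→(S,_,L)
state=S head=3 tape=zyz[y]_   (S,y)→(R,y,R)
state=R head=4 tape=zyzy[_]   (R,_)→(S,_,L)
state=S head=3 tape=zyz[y]_   (S,y)→(R,y,R)
state=R head=4 tape=zyzy[_]   (R,_)→(S,_,L)
state=S head=3 tape=zyz[y]_   (S,y)→(R,y,R)
state=R head=4 tape=zyzy[_]   (R,_)→(S,_,L)
state=S head=3 tape=zyz[y]_
After 15 steps: state S, head at 3, tape zyzy.

state S, head at 3, tape zyzy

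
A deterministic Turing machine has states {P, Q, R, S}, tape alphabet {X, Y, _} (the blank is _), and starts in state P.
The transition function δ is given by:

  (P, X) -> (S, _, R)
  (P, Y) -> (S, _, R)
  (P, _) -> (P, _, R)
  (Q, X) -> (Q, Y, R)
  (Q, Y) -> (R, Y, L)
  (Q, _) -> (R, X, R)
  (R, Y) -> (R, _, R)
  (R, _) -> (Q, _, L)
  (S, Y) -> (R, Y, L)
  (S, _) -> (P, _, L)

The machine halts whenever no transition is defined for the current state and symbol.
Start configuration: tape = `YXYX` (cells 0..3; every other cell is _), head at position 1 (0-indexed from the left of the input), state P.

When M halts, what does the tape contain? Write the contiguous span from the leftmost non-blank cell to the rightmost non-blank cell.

P | __Y[X]YX   read X → write _, move R, go to S
S | __Y_[Y]X   read Y → write Y, move L, go to R
R | __Y[_]YX   read _ → write _, move L, go to Q
Q | __[Y]_YX   read Y → write Y, move L, go to R
R | _[_]Y_YX   read _ → write _, move L, go to Q
Q | [_]_Y_YX   read _ → write X, move R, go to R
R | X[_]Y_YX   read _ → write _, move L, go to Q
Q | [X]_Y_YX   read X → write Y, move R, go to Q
Q | Y[_]Y_YX   read _ → write X, move R, go to R
R | YX[Y]_YX   read Y → write _, move R, go to R
R | YX_[_]YX   read _ → write _, move L, go to Q
Q | YX[_]_YX   read _ → write X, move R, go to R
R | YXX[_]YX   read _ → write _, move L, go to Q
Q | YX[X]_YX   read X → write Y, move R, go to Q
Q | YXY[_]YX   read _ → write X, move R, go to R
R | YXYX[Y]X   read Y → write _, move R, go to R
R | YXYX_[X]
The non-blank tape span at halt is YXYX_X.

YXYX_X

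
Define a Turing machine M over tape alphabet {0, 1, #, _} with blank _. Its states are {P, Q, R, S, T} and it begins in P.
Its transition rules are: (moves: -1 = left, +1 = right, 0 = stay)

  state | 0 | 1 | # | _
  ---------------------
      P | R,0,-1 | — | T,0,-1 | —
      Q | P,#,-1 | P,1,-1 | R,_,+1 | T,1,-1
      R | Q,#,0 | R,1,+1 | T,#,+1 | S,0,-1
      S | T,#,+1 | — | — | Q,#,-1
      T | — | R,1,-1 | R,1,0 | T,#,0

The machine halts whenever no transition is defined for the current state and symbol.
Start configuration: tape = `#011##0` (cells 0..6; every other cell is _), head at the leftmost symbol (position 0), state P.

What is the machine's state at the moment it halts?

P | _[#]011##0_   read # → write 0, move -1, go to T
T | [_]0011##0_   read _ → write #, move 0, go to T
T | [#]0011##0_   read # → write 1, move 0, go to R
R | [1]0011##0_   read 1 → write 1, move +1, go to R
R | 1[0]011##0_   read 0 → write #, move 0, go to Q
Q | 1[#]011##0_   read # → write _, move +1, go to R
R | 1_[0]11##0_   read 0 → write #, move 0, go to Q
Q | 1_[#]11##0_   read # → write _, move +1, go to R
R | 1__[1]1##0_   read 1 → write 1, move +1, go to R
R | 1__1[1]##0_   read 1 → write 1, move +1, go to R
R | 1__11[#]#0_   read # → write #, move +1, go to T
T | 1__11#[#]0_   read # → write 1, move 0, go to R
R | 1__11#[1]0_   read 1 → write 1, move +1, go to R
R | 1__11#1[0]_   read 0 → write #, move 0, go to Q
Q | 1__11#1[#]_   read # → write _, move +1, go to R
R | 1__11#1_[_]   read _ → write 0, move -1, go to S
S | 1__11#1[_]0   read _ → write #, move -1, go to Q
Q | 1__11#[1]#0   read 1 → write 1, move -1, go to P
P | 1__11[#]1#0   read # → write 0, move -1, go to T
T | 1__1[1]01#0   read 1 → write 1, move -1, go to R
R | 1__[1]101#0   read 1 → write 1, move +1, go to R
R | 1__1[1]01#0   read 1 → write 1, move +1, go to R
R | 1__11[0]1#0   read 0 → write #, move 0, go to Q
Q | 1__11[#]1#0   read # → write _, move +1, go to R
R | 1__11_[1]#0   read 1 → write 1, move +1, go to R
R | 1__11_1[#]0   read # → write #, move +1, go to T
T | 1__11_1#[0]
No transition is defined for (T, 0); M halts in state T.

T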